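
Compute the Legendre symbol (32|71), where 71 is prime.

1

Euler's criterion: (32/71) ≡ 32^35 (mod 71).
32^2 ≡ 30 (mod 71)
32^4 ≡ 48 (mod 71)
32^8 ≡ 32 (mod 71)
32^16 ≡ 30 (mod 71)
32^32 ≡ 48 (mod 71)
32^35 = 32^(32+2+1) ≡ 1 (mod 71).
Result is 1, so (32/71) = 1.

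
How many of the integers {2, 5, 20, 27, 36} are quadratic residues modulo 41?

(2/41) = +1 → QR.
(5/41) = +1 → QR.
(20/41) = +1 → QR.
(27/41) = -1 → non-residue.
(36/41) = +1 → QR.
Total quadratic residues among the 5: 4.

4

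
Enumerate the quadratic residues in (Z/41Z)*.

1, 2, 4, 5, 8, 9, 10, 16, 18, 20, 21, 23, 25, 31, 32, 33, 36, 37, 39, 40

Square k = 1,…,20 (k and 41−k give the same square):
1²=1, 2²=4, 3²=9, 4²=16, 5²=25, 6²=36, 7²≡8, 8²≡23, 9²≡40, 10²≡18, 11²≡39, 12²≡21, 13²≡5, 14²≡32, 15²≡20, 16²≡10, 17²≡2, 18²≡37, 19²≡33, 20²≡31 (mod 41).
So the quadratic residues mod 41 are {1, 2, 4, 5, 8, 9, 10, 16, 18, 20, 21, 23, 25, 31, 32, 33, 36, 37, 39, 40}.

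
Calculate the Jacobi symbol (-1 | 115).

First reduce: -1 ≡ 114 (mod 115).
Pull out 2: since 115 ≡ 3 (mod 8), (2/115) = -1.
Reciprocity: 57 ≡ 1 and 115 ≡ 3 (mod 4), so (57/115) = +(115/57).
Reduce top mod 57: now compute (1/57).
Reached (1/57) = 1. Collecting the sign flips along the way, the symbol is -1.

-1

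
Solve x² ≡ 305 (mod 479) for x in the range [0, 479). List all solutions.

28, 451

Since 479 ≡ 3 (mod 4), a square root of 305 is 305^((479+1)/4) = 305^120 mod 479.
Repeated squaring: 305^2≡99, 305^4≡221, 305^8≡462, 305^16≡289, 305^32≡175, 305^64≡448 (mod 479).
305^120 = 305^(64+32+16+8) ≡ 28 (mod 479).
Check: 28² = 784 ≡ 305 (mod 479). The two roots are 28 and 451.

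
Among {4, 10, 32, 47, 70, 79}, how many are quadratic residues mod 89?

5

(4/89) = +1 → QR.
(10/89) = +1 → QR.
(32/89) = +1 → QR.
(47/89) = +1 → QR.
(70/89) = -1 → non-residue.
(79/89) = +1 → QR.
Total quadratic residues among the 6: 5.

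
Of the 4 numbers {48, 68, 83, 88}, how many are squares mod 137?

(48/137) = -1 → non-residue.
(68/137) = +1 → QR.
(83/137) = -1 → non-residue.
(88/137) = +1 → QR.
Total quadratic residues among the 4: 2.

2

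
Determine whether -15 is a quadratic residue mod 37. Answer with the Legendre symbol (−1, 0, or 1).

-1

Euler's criterion: (-15/37) ≡ 22^18 (mod 37).
22^2 ≡ 3 (mod 37)
22^4 ≡ 9 (mod 37)
22^8 ≡ 7 (mod 37)
22^16 ≡ 12 (mod 37)
22^18 = 22^(16+2) ≡ 36 (mod 37).
Result is 36 ≡ −1, so (-15/37) = −1.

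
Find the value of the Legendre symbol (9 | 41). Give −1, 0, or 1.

Reciprocity: 9 ≡ 1 and 41 ≡ 1 (mod 4), so (9/41) = +(41/9).
Reduce top mod 9: now compute (5/9).
Reciprocity: 5 ≡ 1 and 9 ≡ 1 (mod 4), so (5/9) = +(9/5).
Reduce top mod 5: now compute (4/5).
Pull out 2^2: since 5 ≡ 5 (mod 8), (2/5) = -1, so (2/5)^2 = +1.
Reached (1/5) = 1. Collecting the sign flips along the way, the symbol is +1.

1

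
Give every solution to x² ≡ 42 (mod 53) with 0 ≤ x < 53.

53 ≡ 1 (mod 4), so we find a root by search.
Trying successive values, 25² = 625 ≡ 42 (mod 53). The other root is 53 − 25 = 28.

25, 28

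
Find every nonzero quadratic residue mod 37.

Square k = 1,…,18 (k and 37−k give the same square):
1²=1, 2²=4, 3²=9, 4²=16, 5²=25, 6²=36, 7²≡12, 8²≡27, 9²≡7, 10²≡26, 11²≡10, 12²≡33, 13²≡21, 14²≡11, 15²≡3, 16²≡34, 17²≡30, 18²≡28 (mod 37).
So the quadratic residues mod 37 are {1, 3, 4, 7, 9, 10, 11, 12, 16, 21, 25, 26, 27, 28, 30, 33, 34, 36}.

1,3,4,7,9,10,11,12,16,21,25,26,27,28,30,33,34,36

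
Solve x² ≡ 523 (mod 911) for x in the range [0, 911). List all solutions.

231, 680

Since 911 ≡ 3 (mod 4), a square root of 523 is 523^((911+1)/4) = 523^228 mod 911.
Repeated squaring: 523^2≡229, 523^4≡514, 523^8≡6, 523^16≡36, 523^32≡385, 523^64≡643, 523^128≡766 (mod 911).
523^228 = 523^(128+64+32+4) ≡ 231 (mod 911).
Check: 231² = 53361 ≡ 523 (mod 911). The two roots are 231 and 680.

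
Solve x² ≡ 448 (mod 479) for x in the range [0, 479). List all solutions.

175, 304

Since 479 ≡ 3 (mod 4), a square root of 448 is 448^((479+1)/4) = 448^120 mod 479.
Repeated squaring: 448^2≡3, 448^4≡9, 448^8≡81, 448^16≡334, 448^32≡428, 448^64≡206 (mod 479).
448^120 = 448^(64+32+16+8) ≡ 175 (mod 479).
Check: 175² = 30625 ≡ 448 (mod 479). The two roots are 175 and 304.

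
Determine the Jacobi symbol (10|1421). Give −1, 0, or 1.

-1

Pull out 2: since 1421 ≡ 5 (mod 8), (2/1421) = -1.
Reciprocity: 5 ≡ 1 and 1421 ≡ 1 (mod 4), so (5/1421) = +(1421/5).
Reduce top mod 5: now compute (1/5).
Reached (1/5) = 1. Collecting the sign flips along the way, the symbol is -1.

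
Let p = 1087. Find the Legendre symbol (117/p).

-1

Reciprocity: 117 ≡ 1 and 1087 ≡ 3 (mod 4), so (117/1087) = +(1087/117).
Reduce top mod 117: now compute (34/117).
Pull out 2: since 117 ≡ 5 (mod 8), (2/117) = -1.
Reciprocity: 17 ≡ 1 and 117 ≡ 1 (mod 4), so (17/117) = +(117/17).
Reduce top mod 17: now compute (15/17).
Reciprocity: 15 ≡ 3 and 17 ≡ 1 (mod 4), so (15/17) = +(17/15).
Reduce top mod 15: now compute (2/15).
Pull out 2: since 15 ≡ 7 (mod 8), (2/15) = +1.
Reached (1/15) = 1. Collecting the sign flips along the way, the symbol is -1.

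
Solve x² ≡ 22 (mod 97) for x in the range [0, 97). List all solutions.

33, 64

97 ≡ 1 (mod 4), so we find a root by search.
Trying successive values, 33² = 1089 ≡ 22 (mod 97). The other root is 97 − 33 = 64.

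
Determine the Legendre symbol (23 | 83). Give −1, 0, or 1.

1

Euler's criterion: (23/83) ≡ 23^41 (mod 83).
23^2 ≡ 31 (mod 83)
23^4 ≡ 48 (mod 83)
23^8 ≡ 63 (mod 83)
23^16 ≡ 68 (mod 83)
23^32 ≡ 59 (mod 83)
23^41 = 23^(32+8+1) ≡ 1 (mod 83).
Result is 1, so (23/83) = 1.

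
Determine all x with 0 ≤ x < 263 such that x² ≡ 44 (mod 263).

71, 192

Since 263 ≡ 3 (mod 4), a square root of 44 is 44^((263+1)/4) = 44^66 mod 263.
Repeated squaring: 44^2≡95, 44^4≡83, 44^8≡51, 44^16≡234, 44^32≡52, 44^64≡74 (mod 263).
44^66 = 44^(64+2) ≡ 192 (mod 263).
Check: 192² = 36864 ≡ 44 (mod 263). The two roots are 71 and 192.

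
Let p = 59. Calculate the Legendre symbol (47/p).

Reciprocity: 47 ≡ 3 and 59 ≡ 3 (mod 4), so (47/59) = −(59/47).
Reduce top mod 47: now compute (12/47).
Pull out 2^2: since 47 ≡ 7 (mod 8), (2/47) = +1, so (2/47)^2 = +1.
Reciprocity: 3 ≡ 3 and 47 ≡ 3 (mod 4), so (3/47) = −(47/3).
Reduce top mod 3: now compute (2/3).
Pull out 2: since 3 ≡ 3 (mod 8), (2/3) = -1.
Reached (1/3) = 1. Collecting the sign flips along the way, the symbol is -1.

-1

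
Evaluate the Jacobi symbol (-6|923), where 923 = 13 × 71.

1

First reduce: -6 ≡ 917 (mod 923).
Reciprocity: 917 ≡ 1 and 923 ≡ 3 (mod 4), so (917/923) = +(923/917).
Reduce top mod 917: now compute (6/917).
Pull out 2: since 917 ≡ 5 (mod 8), (2/917) = -1.
Reciprocity: 3 ≡ 3 and 917 ≡ 1 (mod 4), so (3/917) = +(917/3).
Reduce top mod 3: now compute (2/3).
Pull out 2: since 3 ≡ 3 (mod 8), (2/3) = -1.
Reached (1/3) = 1. Collecting the sign flips along the way, the symbol is +1.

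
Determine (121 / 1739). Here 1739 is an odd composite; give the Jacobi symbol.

Reciprocity: 121 ≡ 1 and 1739 ≡ 3 (mod 4), so (121/1739) = +(1739/121).
Reduce top mod 121: now compute (45/121).
Reciprocity: 45 ≡ 1 and 121 ≡ 1 (mod 4), so (45/121) = +(121/45).
Reduce top mod 45: now compute (31/45).
Reciprocity: 31 ≡ 3 and 45 ≡ 1 (mod 4), so (31/45) = +(45/31).
Reduce top mod 31: now compute (14/31).
Pull out 2: since 31 ≡ 7 (mod 8), (2/31) = +1.
Reciprocity: 7 ≡ 3 and 31 ≡ 3 (mod 4), so (7/31) = −(31/7).
Reduce top mod 7: now compute (3/7).
Reciprocity: 3 ≡ 3 and 7 ≡ 3 (mod 4), so (3/7) = −(7/3).
Reduce top mod 3: now compute (1/3).
Reached (1/3) = 1. Collecting the sign flips along the way, the symbol is +1.

1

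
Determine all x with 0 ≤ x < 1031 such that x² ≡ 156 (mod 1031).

Since 1031 ≡ 3 (mod 4), a square root of 156 is 156^((1031+1)/4) = 156^258 mod 1031.
Repeated squaring: 156^2≡623, 156^4≡473, 156^8≡2, 156^16≡4, 156^32≡16, 156^64≡256, 156^128≡583, 156^256≡690 (mod 1031).
156^258 = 156^(256+2) ≡ 974 (mod 1031).
Check: 974² = 948676 ≡ 156 (mod 1031). The two roots are 57 and 974.

57, 974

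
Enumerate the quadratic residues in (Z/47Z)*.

1 2 3 4 6 7 8 9 12 14 16 17 18 21 24 25 27 28 32 34 36 37 42

Square k = 1,…,23 (k and 47−k give the same square):
1²=1, 2²=4, 3²=9, 4²=16, 5²=25, 6²=36, 7²≡2, 8²≡17, 9²≡34, 10²≡6, 11²≡27, 12²≡3, 13²≡28, 14²≡8, 15²≡37, 16²≡21, 17²≡7, 18²≡42, 19²≡32, 20²≡24, 21²≡18, 22²≡14, 23²≡12 (mod 47).
So the quadratic residues mod 47 are {1, 2, 3, 4, 6, 7, 8, 9, 12, 14, 16, 17, 18, 21, 24, 25, 27, 28, 32, 34, 36, 37, 42}.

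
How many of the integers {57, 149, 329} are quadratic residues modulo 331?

(57/331) = -1 → non-residue.
(149/331) = +1 → QR.
(329/331) = +1 → QR.
Total quadratic residues among the 3: 2.

2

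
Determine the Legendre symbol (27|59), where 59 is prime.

1

Euler's criterion: (27/59) ≡ 27^29 (mod 59).
27^2 ≡ 21 (mod 59)
27^4 ≡ 28 (mod 59)
27^8 ≡ 17 (mod 59)
27^16 ≡ 53 (mod 59)
27^29 = 27^(16+8+4+1) ≡ 1 (mod 59).
Result is 1, so (27/59) = 1.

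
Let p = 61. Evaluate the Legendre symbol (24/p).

Euler's criterion: (24/61) ≡ 24^30 (mod 61).
24^2 ≡ 27 (mod 61)
24^4 ≡ 58 (mod 61)
24^8 ≡ 9 (mod 61)
24^16 ≡ 20 (mod 61)
24^30 = 24^(16+8+4+2) ≡ 60 (mod 61).
Result is 60 ≡ −1, so (24/61) = −1.

-1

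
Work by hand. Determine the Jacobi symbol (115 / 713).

Reciprocity: 115 ≡ 3 and 713 ≡ 1 (mod 4), so (115/713) = +(713/115).
Reduce top mod 115: now compute (23/115).
Reciprocity: 23 ≡ 3 and 115 ≡ 3 (mod 4), so (23/115) = −(115/23).
Reduce top mod 23: now compute (0/23).
Top reduces to 0: gcd > 1, so the symbol is 0.

0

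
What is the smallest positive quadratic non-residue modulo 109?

2

(2/109) = −1, so 2 is the smallest positive non-residue mod 109.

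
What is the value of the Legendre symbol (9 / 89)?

1

Reciprocity: 9 ≡ 1 and 89 ≡ 1 (mod 4), so (9/89) = +(89/9).
Reduce top mod 9: now compute (8/9).
Pull out 2^3: since 9 ≡ 1 (mod 8), (2/9) = +1, so (2/9)^3 = +1.
Reached (1/9) = 1. Collecting the sign flips along the way, the symbol is +1.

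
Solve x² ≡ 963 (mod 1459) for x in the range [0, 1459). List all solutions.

Since 1459 ≡ 3 (mod 4), a square root of 963 is 963^((1459+1)/4) = 963^365 mod 1459.
Repeated squaring: 963^2≡904, 963^4≡176, 963^8≡337, 963^16≡1226, 963^32≡306, 963^64≡260, 963^128≡486, 963^256≡1297 (mod 1459).
963^365 = 963^(256+64+32+8+4+1) ≡ 1294 (mod 1459).
Check: 1294² = 1674436 ≡ 963 (mod 1459). The two roots are 165 and 1294.

165, 1294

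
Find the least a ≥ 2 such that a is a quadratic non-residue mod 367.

3

(2/367) = +1, so 2 is a residue.
(3/367) = −1, so 3 is the smallest positive non-residue mod 367.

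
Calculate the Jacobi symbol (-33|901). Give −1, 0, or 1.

-1

First reduce: -33 ≡ 868 (mod 901).
Pull out 2^2: since 901 ≡ 5 (mod 8), (2/901) = -1, so (2/901)^2 = +1.
Reciprocity: 217 ≡ 1 and 901 ≡ 1 (mod 4), so (217/901) = +(901/217).
Reduce top mod 217: now compute (33/217).
Reciprocity: 33 ≡ 1 and 217 ≡ 1 (mod 4), so (33/217) = +(217/33).
Reduce top mod 33: now compute (19/33).
Reciprocity: 19 ≡ 3 and 33 ≡ 1 (mod 4), so (19/33) = +(33/19).
Reduce top mod 19: now compute (14/19).
Pull out 2: since 19 ≡ 3 (mod 8), (2/19) = -1.
Reciprocity: 7 ≡ 3 and 19 ≡ 3 (mod 4), so (7/19) = −(19/7).
Reduce top mod 7: now compute (5/7).
Reciprocity: 5 ≡ 1 and 7 ≡ 3 (mod 4), so (5/7) = +(7/5).
Reduce top mod 5: now compute (2/5).
Pull out 2: since 5 ≡ 5 (mod 8), (2/5) = -1.
Reached (1/5) = 1. Collecting the sign flips along the way, the symbol is -1.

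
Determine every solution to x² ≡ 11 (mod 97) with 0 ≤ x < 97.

37, 60

97 ≡ 1 (mod 4), so we find a root by search.
Trying successive values, 37² = 1369 ≡ 11 (mod 97). The other root is 97 − 37 = 60.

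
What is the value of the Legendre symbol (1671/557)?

First reduce: 1671 ≡ 0 (mod 557).
Top reduces to 0: gcd > 1, so the symbol is 0.

0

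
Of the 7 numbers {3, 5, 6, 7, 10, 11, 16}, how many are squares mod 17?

1

(3/17) = -1 → non-residue.
(5/17) = -1 → non-residue.
(6/17) = -1 → non-residue.
(7/17) = -1 → non-residue.
(10/17) = -1 → non-residue.
(11/17) = -1 → non-residue.
(16/17) = +1 → QR.
Total quadratic residues among the 7: 1.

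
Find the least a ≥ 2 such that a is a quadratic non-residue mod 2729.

3

(2/2729) = +1, so 2 is a residue.
(3/2729) = −1, so 3 is the smallest positive non-residue mod 2729.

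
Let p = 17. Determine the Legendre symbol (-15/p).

First reduce: -15 ≡ 2 (mod 17).
Pull out 2: since 17 ≡ 1 (mod 8), (2/17) = +1.
Reached (1/17) = 1. Collecting the sign flips along the way, the symbol is +1.

1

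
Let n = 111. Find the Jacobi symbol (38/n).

Pull out 2: since 111 ≡ 7 (mod 8), (2/111) = +1.
Reciprocity: 19 ≡ 3 and 111 ≡ 3 (mod 4), so (19/111) = −(111/19).
Reduce top mod 19: now compute (16/19).
Pull out 2^4: since 19 ≡ 3 (mod 8), (2/19) = -1, so (2/19)^4 = +1.
Reached (1/19) = 1. Collecting the sign flips along the way, the symbol is -1.

-1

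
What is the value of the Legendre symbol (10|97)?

Pull out 2: since 97 ≡ 1 (mod 8), (2/97) = +1.
Reciprocity: 5 ≡ 1 and 97 ≡ 1 (mod 4), so (5/97) = +(97/5).
Reduce top mod 5: now compute (2/5).
Pull out 2: since 5 ≡ 5 (mod 8), (2/5) = -1.
Reached (1/5) = 1. Collecting the sign flips along the way, the symbol is -1.

-1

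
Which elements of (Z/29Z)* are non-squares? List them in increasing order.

Square k = 1,…,14 (k and 29−k give the same square):
1²=1, 2²=4, 3²=9, 4²=16, 5²=25, 6²≡7, 7²≡20, 8²≡6, 9²≡23, 10²≡13, 11²≡5, 12²≡28, 13²≡24, 14²≡22 (mod 29).
The residues are {1, 4, 5, 6, 7, 9, 13, 16, 20, 22, 23, 24, 25, 28}; the non-residues are the remaining 14 nonzero classes.

2 3 8 10 11 12 14 15 17 18 19 21 26 27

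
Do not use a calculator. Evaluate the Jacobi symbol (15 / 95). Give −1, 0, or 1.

0

Reciprocity: 15 ≡ 3 and 95 ≡ 3 (mod 4), so (15/95) = −(95/15).
Reduce top mod 15: now compute (5/15).
Reciprocity: 5 ≡ 1 and 15 ≡ 3 (mod 4), so (5/15) = +(15/5).
Reduce top mod 5: now compute (0/5).
Top reduces to 0: gcd > 1, so the symbol is 0.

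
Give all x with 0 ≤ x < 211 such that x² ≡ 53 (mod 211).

Since 211 ≡ 3 (mod 4), a square root of 53 is 53^((211+1)/4) = 53^53 mod 211.
Repeated squaring: 53^2≡66, 53^4≡136, 53^8≡139, 53^16≡120, 53^32≡52 (mod 211).
53^53 = 53^(32+16+4+1) ≡ 105 (mod 211).
Check: 105² = 11025 ≡ 53 (mod 211). The two roots are 105 and 106.

105, 106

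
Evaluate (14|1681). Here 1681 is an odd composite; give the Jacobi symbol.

1

Pull out 2: since 1681 ≡ 1 (mod 8), (2/1681) = +1.
Reciprocity: 7 ≡ 3 and 1681 ≡ 1 (mod 4), so (7/1681) = +(1681/7).
Reduce top mod 7: now compute (1/7).
Reached (1/7) = 1. Collecting the sign flips along the way, the symbol is +1.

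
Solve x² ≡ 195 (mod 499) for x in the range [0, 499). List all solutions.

131, 368

Since 499 ≡ 3 (mod 4), a square root of 195 is 195^((499+1)/4) = 195^125 mod 499.
Repeated squaring: 195^2≡101, 195^4≡221, 195^8≡438, 195^16≡228, 195^32≡88, 195^64≡259 (mod 499).
195^125 = 195^(64+32+16+8+4+1) ≡ 131 (mod 499).
Check: 131² = 17161 ≡ 195 (mod 499). The two roots are 131 and 368.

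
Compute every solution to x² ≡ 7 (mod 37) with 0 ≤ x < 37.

37 ≡ 1 (mod 4), so we find a root by search.
Trying successive values, 9² = 81 ≡ 7 (mod 37). The other root is 37 − 9 = 28.

9, 28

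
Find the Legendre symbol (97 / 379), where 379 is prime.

1

Reciprocity: 97 ≡ 1 and 379 ≡ 3 (mod 4), so (97/379) = +(379/97).
Reduce top mod 97: now compute (88/97).
Pull out 2^3: since 97 ≡ 1 (mod 8), (2/97) = +1, so (2/97)^3 = +1.
Reciprocity: 11 ≡ 3 and 97 ≡ 1 (mod 4), so (11/97) = +(97/11).
Reduce top mod 11: now compute (9/11).
Reciprocity: 9 ≡ 1 and 11 ≡ 3 (mod 4), so (9/11) = +(11/9).
Reduce top mod 9: now compute (2/9).
Pull out 2: since 9 ≡ 1 (mod 8), (2/9) = +1.
Reached (1/9) = 1. Collecting the sign flips along the way, the symbol is +1.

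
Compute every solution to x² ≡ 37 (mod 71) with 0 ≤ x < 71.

Since 71 ≡ 3 (mod 4), a square root of 37 is 37^((71+1)/4) = 37^18 mod 71.
Repeated squaring: 37^2≡20, 37^4≡45, 37^8≡37, 37^16≡20 (mod 71).
37^18 = 37^(16+2) ≡ 45 (mod 71).
Check: 45² = 2025 ≡ 37 (mod 71). The two roots are 26 and 45.

26, 45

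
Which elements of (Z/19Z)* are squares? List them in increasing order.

Square k = 1,…,9 (k and 19−k give the same square):
1²=1, 2²=4, 3²=9, 4²=16, 5²≡6, 6²≡17, 7²≡11, 8²≡7, 9²≡5 (mod 19).
So the quadratic residues mod 19 are {1, 4, 5, 6, 7, 9, 11, 16, 17}.

1, 4, 5, 6, 7, 9, 11, 16, 17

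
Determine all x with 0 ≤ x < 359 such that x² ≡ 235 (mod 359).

84, 275

Since 359 ≡ 3 (mod 4), a square root of 235 is 235^((359+1)/4) = 235^90 mod 359.
Repeated squaring: 235^2≡298, 235^4≡131, 235^8≡288, 235^16≡15, 235^32≡225, 235^64≡6 (mod 359).
235^90 = 235^(64+16+8+2) ≡ 275 (mod 359).
Check: 275² = 75625 ≡ 235 (mod 359). The two roots are 84 and 275.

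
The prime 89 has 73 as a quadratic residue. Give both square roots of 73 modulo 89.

89 ≡ 1 (mod 4), so we find a root by search.
Trying successive values, 42² = 1764 ≡ 73 (mod 89). The other root is 89 − 42 = 47.

42, 47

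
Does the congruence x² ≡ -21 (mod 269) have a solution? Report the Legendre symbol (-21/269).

First reduce: -21 ≡ 248 (mod 269).
Pull out 2^3: since 269 ≡ 5 (mod 8), (2/269) = -1, so (2/269)^3 = -1.
Reciprocity: 31 ≡ 3 and 269 ≡ 1 (mod 4), so (31/269) = +(269/31).
Reduce top mod 31: now compute (21/31).
Reciprocity: 21 ≡ 1 and 31 ≡ 3 (mod 4), so (21/31) = +(31/21).
Reduce top mod 21: now compute (10/21).
Pull out 2: since 21 ≡ 5 (mod 8), (2/21) = -1.
Reciprocity: 5 ≡ 1 and 21 ≡ 1 (mod 4), so (5/21) = +(21/5).
Reduce top mod 5: now compute (1/5).
Reached (1/5) = 1. Collecting the sign flips along the way, the symbol is +1.

1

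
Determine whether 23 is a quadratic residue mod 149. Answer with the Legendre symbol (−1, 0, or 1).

-1

Reciprocity: 23 ≡ 3 and 149 ≡ 1 (mod 4), so (23/149) = +(149/23).
Reduce top mod 23: now compute (11/23).
Reciprocity: 11 ≡ 3 and 23 ≡ 3 (mod 4), so (11/23) = −(23/11).
Reduce top mod 11: now compute (1/11).
Reached (1/11) = 1. Collecting the sign flips along the way, the symbol is -1.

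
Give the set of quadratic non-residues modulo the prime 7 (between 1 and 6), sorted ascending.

3,5,6

Square k = 1,…,3 (k and 7−k give the same square):
1²=1, 2²=4, 3²≡2 (mod 7).
The residues are {1, 2, 4}; the non-residues are the remaining 3 nonzero classes.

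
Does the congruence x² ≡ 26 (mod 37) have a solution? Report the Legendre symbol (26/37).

Pull out 2: since 37 ≡ 5 (mod 8), (2/37) = -1.
Reciprocity: 13 ≡ 1 and 37 ≡ 1 (mod 4), so (13/37) = +(37/13).
Reduce top mod 13: now compute (11/13).
Reciprocity: 11 ≡ 3 and 13 ≡ 1 (mod 4), so (11/13) = +(13/11).
Reduce top mod 11: now compute (2/11).
Pull out 2: since 11 ≡ 3 (mod 8), (2/11) = -1.
Reached (1/11) = 1. Collecting the sign flips along the way, the symbol is +1.

1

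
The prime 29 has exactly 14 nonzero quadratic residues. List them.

Square k = 1,…,14 (k and 29−k give the same square):
1²=1, 2²=4, 3²=9, 4²=16, 5²=25, 6²≡7, 7²≡20, 8²≡6, 9²≡23, 10²≡13, 11²≡5, 12²≡28, 13²≡24, 14²≡22 (mod 29).
So the quadratic residues mod 29 are {1, 4, 5, 6, 7, 9, 13, 16, 20, 22, 23, 24, 25, 28}.

1, 4, 5, 6, 7, 9, 13, 16, 20, 22, 23, 24, 25, 28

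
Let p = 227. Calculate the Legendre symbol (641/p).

Euler's criterion: (641/227) ≡ 187^113 (mod 227).
187^2 ≡ 11 (mod 227)
187^4 ≡ 121 (mod 227)
187^8 ≡ 113 (mod 227)
187^16 ≡ 57 (mod 227)
187^32 ≡ 71 (mod 227)
187^64 ≡ 47 (mod 227)
187^113 = 187^(64+32+16+1) ≡ 226 (mod 227).
Result is 226 ≡ −1, so (641/227) = −1.

-1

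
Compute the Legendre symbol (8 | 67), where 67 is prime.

Pull out 2^3: since 67 ≡ 3 (mod 8), (2/67) = -1, so (2/67)^3 = -1.
Reached (1/67) = 1. Collecting the sign flips along the way, the symbol is -1.

-1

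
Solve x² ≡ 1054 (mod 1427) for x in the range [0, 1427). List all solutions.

625, 802

Since 1427 ≡ 3 (mod 4), a square root of 1054 is 1054^((1427+1)/4) = 1054^357 mod 1427.
Repeated squaring: 1054^2≡710, 1054^4≡369, 1054^8≡596, 1054^16≡1320, 1054^32≡33, 1054^64≡1089, 1054^128≡84, 1054^256≡1348 (mod 1427).
1054^357 = 1054^(256+64+32+4+1) ≡ 625 (mod 1427).
Check: 625² = 390625 ≡ 1054 (mod 1427). The two roots are 625 and 802.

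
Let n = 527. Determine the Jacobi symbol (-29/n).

-1

First reduce: -29 ≡ 498 (mod 527).
Pull out 2: since 527 ≡ 7 (mod 8), (2/527) = +1.
Reciprocity: 249 ≡ 1 and 527 ≡ 3 (mod 4), so (249/527) = +(527/249).
Reduce top mod 249: now compute (29/249).
Reciprocity: 29 ≡ 1 and 249 ≡ 1 (mod 4), so (29/249) = +(249/29).
Reduce top mod 29: now compute (17/29).
Reciprocity: 17 ≡ 1 and 29 ≡ 1 (mod 4), so (17/29) = +(29/17).
Reduce top mod 17: now compute (12/17).
Pull out 2^2: since 17 ≡ 1 (mod 8), (2/17) = +1, so (2/17)^2 = +1.
Reciprocity: 3 ≡ 3 and 17 ≡ 1 (mod 4), so (3/17) = +(17/3).
Reduce top mod 3: now compute (2/3).
Pull out 2: since 3 ≡ 3 (mod 8), (2/3) = -1.
Reached (1/3) = 1. Collecting the sign flips along the way, the symbol is -1.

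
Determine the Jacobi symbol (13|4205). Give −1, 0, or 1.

Reciprocity: 13 ≡ 1 and 4205 ≡ 1 (mod 4), so (13/4205) = +(4205/13).
Reduce top mod 13: now compute (6/13).
Pull out 2: since 13 ≡ 5 (mod 8), (2/13) = -1.
Reciprocity: 3 ≡ 3 and 13 ≡ 1 (mod 4), so (3/13) = +(13/3).
Reduce top mod 3: now compute (1/3).
Reached (1/3) = 1. Collecting the sign flips along the way, the symbol is -1.

-1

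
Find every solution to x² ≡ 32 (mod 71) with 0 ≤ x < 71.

23, 48

Since 71 ≡ 3 (mod 4), a square root of 32 is 32^((71+1)/4) = 32^18 mod 71.
Repeated squaring: 32^2≡30, 32^4≡48, 32^8≡32, 32^16≡30 (mod 71).
32^18 = 32^(16+2) ≡ 48 (mod 71).
Check: 48² = 2304 ≡ 32 (mod 71). The two roots are 23 and 48.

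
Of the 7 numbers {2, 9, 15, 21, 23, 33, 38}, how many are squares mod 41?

(2/41) = +1 → QR.
(9/41) = +1 → QR.
(15/41) = -1 → non-residue.
(21/41) = +1 → QR.
(23/41) = +1 → QR.
(33/41) = +1 → QR.
(38/41) = -1 → non-residue.
Total quadratic residues among the 7: 5.

5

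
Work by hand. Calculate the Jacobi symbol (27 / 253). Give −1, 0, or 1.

1

Reciprocity: 27 ≡ 3 and 253 ≡ 1 (mod 4), so (27/253) = +(253/27).
Reduce top mod 27: now compute (10/27).
Pull out 2: since 27 ≡ 3 (mod 8), (2/27) = -1.
Reciprocity: 5 ≡ 1 and 27 ≡ 3 (mod 4), so (5/27) = +(27/5).
Reduce top mod 5: now compute (2/5).
Pull out 2: since 5 ≡ 5 (mod 8), (2/5) = -1.
Reached (1/5) = 1. Collecting the sign flips along the way, the symbol is +1.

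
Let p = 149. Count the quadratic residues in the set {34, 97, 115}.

0

(34/149) = -1 → non-residue.
(97/149) = -1 → non-residue.
(115/149) = -1 → non-residue.
Total quadratic residues among the 3: 0.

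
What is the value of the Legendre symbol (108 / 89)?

Euler's criterion: (108/89) ≡ 19^44 (mod 89).
19^2 ≡ 5 (mod 89)
19^4 ≡ 25 (mod 89)
19^8 ≡ 2 (mod 89)
19^16 ≡ 4 (mod 89)
19^32 ≡ 16 (mod 89)
19^44 = 19^(32+8+4) ≡ 88 (mod 89).
Result is 88 ≡ −1, so (108/89) = −1.

-1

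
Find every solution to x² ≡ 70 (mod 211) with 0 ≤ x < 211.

Since 211 ≡ 3 (mod 4), a square root of 70 is 70^((211+1)/4) = 70^53 mod 211.
Repeated squaring: 70^2≡47, 70^4≡99, 70^8≡95, 70^16≡163, 70^32≡194 (mod 211).
70^53 = 70^(32+16+4+1) ≡ 80 (mod 211).
Check: 80² = 6400 ≡ 70 (mod 211). The two roots are 80 and 131.

80, 131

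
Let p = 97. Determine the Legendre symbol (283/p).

First reduce: 283 ≡ 89 (mod 97).
Reciprocity: 89 ≡ 1 and 97 ≡ 1 (mod 4), so (89/97) = +(97/89).
Reduce top mod 89: now compute (8/89).
Pull out 2^3: since 89 ≡ 1 (mod 8), (2/89) = +1, so (2/89)^3 = +1.
Reached (1/89) = 1. Collecting the sign flips along the way, the symbol is +1.

1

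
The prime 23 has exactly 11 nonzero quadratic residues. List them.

Square k = 1,…,11 (k and 23−k give the same square):
1²=1, 2²=4, 3²=9, 4²=16, 5²≡2, 6²≡13, 7²≡3, 8²≡18, 9²≡12, 10²≡8, 11²≡6 (mod 23).
So the quadratic residues mod 23 are {1, 2, 3, 4, 6, 8, 9, 12, 13, 16, 18}.

1,2,3,4,6,8,9,12,13,16,18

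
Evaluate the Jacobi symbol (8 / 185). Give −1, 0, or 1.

1

Pull out 2^3: since 185 ≡ 1 (mod 8), (2/185) = +1, so (2/185)^3 = +1.
Reached (1/185) = 1. Collecting the sign flips along the way, the symbol is +1.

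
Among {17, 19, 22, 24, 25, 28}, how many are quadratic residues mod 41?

(17/41) = -1 → non-residue.
(19/41) = -1 → non-residue.
(22/41) = -1 → non-residue.
(24/41) = -1 → non-residue.
(25/41) = +1 → QR.
(28/41) = -1 → non-residue.
Total quadratic residues among the 6: 1.

1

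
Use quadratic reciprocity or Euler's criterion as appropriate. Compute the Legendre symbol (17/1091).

-1

Euler's criterion: (17/1091) ≡ 17^545 (mod 1091).
17^2 ≡ 289 (mod 1091)
17^4 ≡ 605 (mod 1091)
17^8 ≡ 540 (mod 1091)
17^16 ≡ 303 (mod 1091)
17^32 ≡ 165 (mod 1091)
17^64 ≡ 1041 (mod 1091)
17^128 ≡ 318 (mod 1091)
17^256 ≡ 752 (mod 1091)
17^512 ≡ 366 (mod 1091)
17^545 = 17^(512+32+1) ≡ 1090 (mod 1091).
Result is 1090 ≡ −1, so (17/1091) = −1.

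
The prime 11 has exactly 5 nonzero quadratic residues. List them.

Square k = 1,…,5 (k and 11−k give the same square):
1²=1, 2²=4, 3²=9, 4²≡5, 5²≡3 (mod 11).
So the quadratic residues mod 11 are {1, 3, 4, 5, 9}.

1 3 4 5 9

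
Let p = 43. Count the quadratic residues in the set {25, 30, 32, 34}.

(25/43) = +1 → QR.
(30/43) = -1 → non-residue.
(32/43) = -1 → non-residue.
(34/43) = -1 → non-residue.
Total quadratic residues among the 4: 1.

1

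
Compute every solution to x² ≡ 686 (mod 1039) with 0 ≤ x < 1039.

Since 1039 ≡ 3 (mod 4), a square root of 686 is 686^((1039+1)/4) = 686^260 mod 1039.
Repeated squaring: 686^2≡968, 686^4≡885, 686^8≡858, 686^16≡552, 686^32≡277, 686^64≡882, 686^128≡752, 686^256≡288 (mod 1039).
686^260 = 686^(256+4) ≡ 325 (mod 1039).
Check: 325² = 105625 ≡ 686 (mod 1039). The two roots are 325 and 714.

325, 714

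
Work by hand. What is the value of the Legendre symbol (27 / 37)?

1

Reciprocity: 27 ≡ 3 and 37 ≡ 1 (mod 4), so (27/37) = +(37/27).
Reduce top mod 27: now compute (10/27).
Pull out 2: since 27 ≡ 3 (mod 8), (2/27) = -1.
Reciprocity: 5 ≡ 1 and 27 ≡ 3 (mod 4), so (5/27) = +(27/5).
Reduce top mod 5: now compute (2/5).
Pull out 2: since 5 ≡ 5 (mod 8), (2/5) = -1.
Reached (1/5) = 1. Collecting the sign flips along the way, the symbol is +1.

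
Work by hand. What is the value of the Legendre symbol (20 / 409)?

Euler's criterion: (20/409) ≡ 20^204 (mod 409).
20^2 ≡ 400 (mod 409)
20^4 ≡ 81 (mod 409)
20^8 ≡ 17 (mod 409)
20^16 ≡ 289 (mod 409)
20^32 ≡ 85 (mod 409)
20^64 ≡ 272 (mod 409)
20^128 ≡ 364 (mod 409)
20^204 = 20^(128+64+8+4) ≡ 1 (mod 409).
Result is 1, so (20/409) = 1.

1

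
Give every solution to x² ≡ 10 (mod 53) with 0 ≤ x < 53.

13, 40

53 ≡ 1 (mod 4), so we find a root by search.
Trying successive values, 13² = 169 ≡ 10 (mod 53). The other root is 53 − 13 = 40.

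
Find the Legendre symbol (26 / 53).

-1

Pull out 2: since 53 ≡ 5 (mod 8), (2/53) = -1.
Reciprocity: 13 ≡ 1 and 53 ≡ 1 (mod 4), so (13/53) = +(53/13).
Reduce top mod 13: now compute (1/13).
Reached (1/13) = 1. Collecting the sign flips along the way, the symbol is -1.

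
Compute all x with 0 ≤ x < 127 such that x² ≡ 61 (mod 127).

Since 127 ≡ 3 (mod 4), a square root of 61 is 61^((127+1)/4) = 61^32 mod 127.
Repeated squaring: 61^2≡38, 61^4≡47, 61^8≡50, 61^16≡87, 61^32≡76 (mod 127).
61^32 = 61^(32) ≡ 76 (mod 127).
Check: 76² = 5776 ≡ 61 (mod 127). The two roots are 51 and 76.

51, 76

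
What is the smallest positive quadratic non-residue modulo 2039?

(2/2039) = +1, so 2 is a residue.
(3/2039) = +1, so 3 is a residue.
(4/2039) = +1, so 4 is a residue.
(5/2039) = +1, so 5 is a residue.
(6/2039) = +1, so 6 is a residue.
(7/2039) = −1, so 7 is the smallest positive non-residue mod 2039.

7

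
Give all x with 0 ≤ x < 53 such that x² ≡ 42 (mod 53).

25, 28

53 ≡ 1 (mod 4), so we find a root by search.
Trying successive values, 25² = 625 ≡ 42 (mod 53). The other root is 53 − 25 = 28.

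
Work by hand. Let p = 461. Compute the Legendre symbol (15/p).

-1

Euler's criterion: (15/461) ≡ 15^230 (mod 461).
15^2 ≡ 225 (mod 461)
15^4 ≡ 376 (mod 461)
15^8 ≡ 310 (mod 461)
15^16 ≡ 212 (mod 461)
15^32 ≡ 227 (mod 461)
15^64 ≡ 358 (mod 461)
15^128 ≡ 6 (mod 461)
15^230 = 15^(128+64+32+4+2) ≡ 460 (mod 461).
Result is 460 ≡ −1, so (15/461) = −1.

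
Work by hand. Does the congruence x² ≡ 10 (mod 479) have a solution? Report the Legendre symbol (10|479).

Pull out 2: since 479 ≡ 7 (mod 8), (2/479) = +1.
Reciprocity: 5 ≡ 1 and 479 ≡ 3 (mod 4), so (5/479) = +(479/5).
Reduce top mod 5: now compute (4/5).
Pull out 2^2: since 5 ≡ 5 (mod 8), (2/5) = -1, so (2/5)^2 = +1.
Reached (1/5) = 1. Collecting the sign flips along the way, the symbol is +1.

1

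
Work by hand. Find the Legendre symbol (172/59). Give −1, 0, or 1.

Euler's criterion: (172/59) ≡ 54^29 (mod 59).
54^2 ≡ 25 (mod 59)
54^4 ≡ 35 (mod 59)
54^8 ≡ 45 (mod 59)
54^16 ≡ 19 (mod 59)
54^29 = 54^(16+8+4+1) ≡ 58 (mod 59).
Result is 58 ≡ −1, so (172/59) = −1.

-1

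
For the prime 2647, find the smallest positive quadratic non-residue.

3

(2/2647) = +1, so 2 is a residue.
(3/2647) = −1, so 3 is the smallest positive non-residue mod 2647.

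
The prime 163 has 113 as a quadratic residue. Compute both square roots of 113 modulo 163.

73, 90

Since 163 ≡ 3 (mod 4), a square root of 113 is 113^((163+1)/4) = 113^41 mod 163.
Repeated squaring: 113^2≡55, 113^4≡91, 113^8≡131, 113^16≡46, 113^32≡160 (mod 163).
113^41 = 113^(32+8+1) ≡ 90 (mod 163).
Check: 90² = 8100 ≡ 113 (mod 163). The two roots are 73 and 90.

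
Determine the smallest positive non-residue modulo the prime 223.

3

(2/223) = +1, so 2 is a residue.
(3/223) = −1, so 3 is the smallest positive non-residue mod 223.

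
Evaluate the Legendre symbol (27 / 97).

1

Reciprocity: 27 ≡ 3 and 97 ≡ 1 (mod 4), so (27/97) = +(97/27).
Reduce top mod 27: now compute (16/27).
Pull out 2^4: since 27 ≡ 3 (mod 8), (2/27) = -1, so (2/27)^4 = +1.
Reached (1/27) = 1. Collecting the sign flips along the way, the symbol is +1.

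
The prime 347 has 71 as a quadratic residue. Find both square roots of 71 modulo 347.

Since 347 ≡ 3 (mod 4), a square root of 71 is 71^((347+1)/4) = 71^87 mod 347.
Repeated squaring: 71^2≡183, 71^4≡177, 71^8≡99, 71^16≡85, 71^32≡285, 71^64≡27 (mod 347).
71^87 = 71^(64+16+4+2+1) ≡ 297 (mod 347).
Check: 297² = 88209 ≡ 71 (mod 347). The two roots are 50 and 297.

50, 297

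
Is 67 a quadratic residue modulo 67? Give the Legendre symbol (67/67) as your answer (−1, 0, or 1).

First reduce: 67 ≡ 0 (mod 67).
Top reduces to 0: gcd > 1, so the symbol is 0.

0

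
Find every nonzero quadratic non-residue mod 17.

3,5,6,7,10,11,12,14

Square k = 1,…,8 (k and 17−k give the same square):
1²=1, 2²=4, 3²=9, 4²=16, 5²≡8, 6²≡2, 7²≡15, 8²≡13 (mod 17).
The residues are {1, 2, 4, 8, 9, 13, 15, 16}; the non-residues are the remaining 8 nonzero classes.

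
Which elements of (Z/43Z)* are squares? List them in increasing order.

Square k = 1,…,21 (k and 43−k give the same square):
1²=1, 2²=4, 3²=9, 4²=16, 5²=25, 6²=36, 7²≡6, 8²≡21, 9²≡38, 10²≡14, 11²≡35, 12²≡15, 13²≡40, 14²≡24, 15²≡10, 16²≡41, 17²≡31, 18²≡23, 19²≡17, 20²≡13, 21²≡11 (mod 43).
So the quadratic residues mod 43 are {1, 4, 6, 9, 10, 11, 13, 14, 15, 16, 17, 21, 23, 24, 25, 31, 35, 36, 38, 40, 41}.

1,4,6,9,10,11,13,14,15,16,17,21,23,24,25,31,35,36,38,40,41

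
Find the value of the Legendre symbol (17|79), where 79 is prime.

-1

Euler's criterion: (17/79) ≡ 17^39 (mod 79).
17^2 ≡ 52 (mod 79)
17^4 ≡ 18 (mod 79)
17^8 ≡ 8 (mod 79)
17^16 ≡ 64 (mod 79)
17^32 ≡ 67 (mod 79)
17^39 = 17^(32+4+2+1) ≡ 78 (mod 79).
Result is 78 ≡ −1, so (17/79) = −1.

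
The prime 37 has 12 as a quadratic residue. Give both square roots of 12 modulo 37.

37 ≡ 1 (mod 4), so we find a root by search.
Trying successive values, 7² = 49 ≡ 12 (mod 37). The other root is 37 − 7 = 30.

7, 30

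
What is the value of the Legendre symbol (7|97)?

Reciprocity: 7 ≡ 3 and 97 ≡ 1 (mod 4), so (7/97) = +(97/7).
Reduce top mod 7: now compute (6/7).
Pull out 2: since 7 ≡ 7 (mod 8), (2/7) = +1.
Reciprocity: 3 ≡ 3 and 7 ≡ 3 (mod 4), so (3/7) = −(7/3).
Reduce top mod 3: now compute (1/3).
Reached (1/3) = 1. Collecting the sign flips along the way, the symbol is -1.

-1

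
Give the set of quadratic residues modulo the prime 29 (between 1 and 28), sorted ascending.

1 4 5 6 7 9 13 16 20 22 23 24 25 28

Square k = 1,…,14 (k and 29−k give the same square):
1²=1, 2²=4, 3²=9, 4²=16, 5²=25, 6²≡7, 7²≡20, 8²≡6, 9²≡23, 10²≡13, 11²≡5, 12²≡28, 13²≡24, 14²≡22 (mod 29).
So the quadratic residues mod 29 are {1, 4, 5, 6, 7, 9, 13, 16, 20, 22, 23, 24, 25, 28}.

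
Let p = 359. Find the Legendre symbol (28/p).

Euler's criterion: (28/359) ≡ 28^179 (mod 359).
28^2 ≡ 66 (mod 359)
28^4 ≡ 48 (mod 359)
28^8 ≡ 150 (mod 359)
28^16 ≡ 242 (mod 359)
28^32 ≡ 47 (mod 359)
28^64 ≡ 55 (mod 359)
28^128 ≡ 153 (mod 359)
28^179 = 28^(128+32+16+2+1) ≡ 358 (mod 359).
Result is 358 ≡ −1, so (28/359) = −1.

-1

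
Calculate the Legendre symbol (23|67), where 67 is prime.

1

Euler's criterion: (23/67) ≡ 23^33 (mod 67).
23^2 ≡ 60 (mod 67)
23^4 ≡ 49 (mod 67)
23^8 ≡ 56 (mod 67)
23^16 ≡ 54 (mod 67)
23^32 ≡ 35 (mod 67)
23^33 = 23^(32+1) ≡ 1 (mod 67).
Result is 1, so (23/67) = 1.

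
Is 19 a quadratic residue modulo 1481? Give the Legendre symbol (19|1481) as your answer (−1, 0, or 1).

Reciprocity: 19 ≡ 3 and 1481 ≡ 1 (mod 4), so (19/1481) = +(1481/19).
Reduce top mod 19: now compute (18/19).
Pull out 2: since 19 ≡ 3 (mod 8), (2/19) = -1.
Reciprocity: 9 ≡ 1 and 19 ≡ 3 (mod 4), so (9/19) = +(19/9).
Reduce top mod 9: now compute (1/9).
Reached (1/9) = 1. Collecting the sign flips along the way, the symbol is -1.

-1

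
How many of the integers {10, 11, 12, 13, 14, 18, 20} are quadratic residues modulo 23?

(10/23) = -1 → non-residue.
(11/23) = -1 → non-residue.
(12/23) = +1 → QR.
(13/23) = +1 → QR.
(14/23) = -1 → non-residue.
(18/23) = +1 → QR.
(20/23) = -1 → non-residue.
Total quadratic residues among the 7: 3.

3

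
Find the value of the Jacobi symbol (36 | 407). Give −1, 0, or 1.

Pull out 2^2: since 407 ≡ 7 (mod 8), (2/407) = +1, so (2/407)^2 = +1.
Reciprocity: 9 ≡ 1 and 407 ≡ 3 (mod 4), so (9/407) = +(407/9).
Reduce top mod 9: now compute (2/9).
Pull out 2: since 9 ≡ 1 (mod 8), (2/9) = +1.
Reached (1/9) = 1. Collecting the sign flips along the way, the symbol is +1.

1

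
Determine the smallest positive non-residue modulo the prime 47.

(2/47) = +1, so 2 is a residue.
(3/47) = +1, so 3 is a residue.
(4/47) = +1, so 4 is a residue.
(5/47) = −1, so 5 is the smallest positive non-residue mod 47.

5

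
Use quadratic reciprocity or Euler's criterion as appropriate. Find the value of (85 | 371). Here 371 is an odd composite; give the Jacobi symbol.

-1

Reciprocity: 85 ≡ 1 and 371 ≡ 3 (mod 4), so (85/371) = +(371/85).
Reduce top mod 85: now compute (31/85).
Reciprocity: 31 ≡ 3 and 85 ≡ 1 (mod 4), so (31/85) = +(85/31).
Reduce top mod 31: now compute (23/31).
Reciprocity: 23 ≡ 3 and 31 ≡ 3 (mod 4), so (23/31) = −(31/23).
Reduce top mod 23: now compute (8/23).
Pull out 2^3: since 23 ≡ 7 (mod 8), (2/23) = +1, so (2/23)^3 = +1.
Reached (1/23) = 1. Collecting the sign flips along the way, the symbol is -1.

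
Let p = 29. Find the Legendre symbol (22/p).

Pull out 2: since 29 ≡ 5 (mod 8), (2/29) = -1.
Reciprocity: 11 ≡ 3 and 29 ≡ 1 (mod 4), so (11/29) = +(29/11).
Reduce top mod 11: now compute (7/11).
Reciprocity: 7 ≡ 3 and 11 ≡ 3 (mod 4), so (7/11) = −(11/7).
Reduce top mod 7: now compute (4/7).
Pull out 2^2: since 7 ≡ 7 (mod 8), (2/7) = +1, so (2/7)^2 = +1.
Reached (1/7) = 1. Collecting the sign flips along the way, the symbol is +1.

1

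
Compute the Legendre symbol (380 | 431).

1

Euler's criterion: (380/431) ≡ 380^215 (mod 431).
380^2 ≡ 15 (mod 431)
380^4 ≡ 225 (mod 431)
380^8 ≡ 198 (mod 431)
380^16 ≡ 414 (mod 431)
380^32 ≡ 289 (mod 431)
380^64 ≡ 338 (mod 431)
380^128 ≡ 29 (mod 431)
380^215 = 380^(128+64+16+4+2+1) ≡ 1 (mod 431).
Result is 1, so (380/431) = 1.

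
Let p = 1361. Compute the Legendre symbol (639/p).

1

Reciprocity: 639 ≡ 3 and 1361 ≡ 1 (mod 4), so (639/1361) = +(1361/639).
Reduce top mod 639: now compute (83/639).
Reciprocity: 83 ≡ 3 and 639 ≡ 3 (mod 4), so (83/639) = −(639/83).
Reduce top mod 83: now compute (58/83).
Pull out 2: since 83 ≡ 3 (mod 8), (2/83) = -1.
Reciprocity: 29 ≡ 1 and 83 ≡ 3 (mod 4), so (29/83) = +(83/29).
Reduce top mod 29: now compute (25/29).
Reciprocity: 25 ≡ 1 and 29 ≡ 1 (mod 4), so (25/29) = +(29/25).
Reduce top mod 25: now compute (4/25).
Pull out 2^2: since 25 ≡ 1 (mod 8), (2/25) = +1, so (2/25)^2 = +1.
Reached (1/25) = 1. Collecting the sign flips along the way, the symbol is +1.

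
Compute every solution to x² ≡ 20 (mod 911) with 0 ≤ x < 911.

270, 641

Since 911 ≡ 3 (mod 4), a square root of 20 is 20^((911+1)/4) = 20^228 mod 911.
Repeated squaring: 20^2≡400, 20^4≡575, 20^8≡843, 20^16≡69, 20^32≡206, 20^64≡530, 20^128≡312 (mod 911).
20^228 = 20^(128+64+32+4) ≡ 270 (mod 911).
Check: 270² = 72900 ≡ 20 (mod 911). The two roots are 270 and 641.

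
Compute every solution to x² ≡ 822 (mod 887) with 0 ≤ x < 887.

Since 887 ≡ 3 (mod 4), a square root of 822 is 822^((887+1)/4) = 822^222 mod 887.
Repeated squaring: 822^2≡677, 822^4≡637, 822^8≡410, 822^16≡457, 822^32≡404, 822^64≡8, 822^128≡64 (mod 887).
822^222 = 822^(128+64+16+8+4+2) ≡ 468 (mod 887).
Check: 468² = 219024 ≡ 822 (mod 887). The two roots are 419 and 468.

419, 468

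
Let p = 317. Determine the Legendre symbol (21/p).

Reciprocity: 21 ≡ 1 and 317 ≡ 1 (mod 4), so (21/317) = +(317/21).
Reduce top mod 21: now compute (2/21).
Pull out 2: since 21 ≡ 5 (mod 8), (2/21) = -1.
Reached (1/21) = 1. Collecting the sign flips along the way, the symbol is -1.

-1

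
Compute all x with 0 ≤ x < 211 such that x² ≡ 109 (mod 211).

98, 113

Since 211 ≡ 3 (mod 4), a square root of 109 is 109^((211+1)/4) = 109^53 mod 211.
Repeated squaring: 109^2≡65, 109^4≡5, 109^8≡25, 109^16≡203, 109^32≡64 (mod 211).
109^53 = 109^(32+16+4+1) ≡ 113 (mod 211).
Check: 113² = 12769 ≡ 109 (mod 211). The two roots are 98 and 113.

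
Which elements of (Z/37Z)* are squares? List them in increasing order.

Square k = 1,…,18 (k and 37−k give the same square):
1²=1, 2²=4, 3²=9, 4²=16, 5²=25, 6²=36, 7²≡12, 8²≡27, 9²≡7, 10²≡26, 11²≡10, 12²≡33, 13²≡21, 14²≡11, 15²≡3, 16²≡34, 17²≡30, 18²≡28 (mod 37).
So the quadratic residues mod 37 are {1, 3, 4, 7, 9, 10, 11, 12, 16, 21, 25, 26, 27, 28, 30, 33, 34, 36}.

1, 3, 4, 7, 9, 10, 11, 12, 16, 21, 25, 26, 27, 28, 30, 33, 34, 36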